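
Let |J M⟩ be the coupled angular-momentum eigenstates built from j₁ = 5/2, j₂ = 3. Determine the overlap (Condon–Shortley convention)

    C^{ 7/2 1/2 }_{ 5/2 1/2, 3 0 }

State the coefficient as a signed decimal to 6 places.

j₁+j₂−J=2  J+j₁−j₂=3  J−j₁+j₂=4  j₁+j₂+J+1=10
(j₁±m₁, j₂±m₂, J±M) = (3,2,3,3,4,3)
P² = 6912/175
sum k=0..2:
  [0] +1/24 = 1/24
  [1] −1/8 = -1/8
  [2] +1/72 = 1/72
S = -5/72
C² = P²·S² = 4/21 ; C = -0.436436

−√(4/21) = -0.436436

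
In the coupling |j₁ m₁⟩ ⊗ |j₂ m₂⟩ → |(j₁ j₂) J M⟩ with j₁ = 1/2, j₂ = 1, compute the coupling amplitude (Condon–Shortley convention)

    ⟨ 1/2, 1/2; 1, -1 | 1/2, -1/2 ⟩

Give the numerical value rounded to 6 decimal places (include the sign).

+√(2/3) = +0.816497

√[2·1!0!1!/3! · 1!0!0!2!0!1!] = √(2/3)
  +(−1)^0/∏(0,1,0,0,0,1)! = 1  (running 1)
⟨..|..⟩ = √(2/3)·(1) = +0.816497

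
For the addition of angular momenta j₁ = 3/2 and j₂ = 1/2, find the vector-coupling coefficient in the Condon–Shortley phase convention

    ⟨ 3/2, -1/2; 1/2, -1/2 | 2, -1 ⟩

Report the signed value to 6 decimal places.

+√(3/4) = +0.866025

j₁+j₂−J=0  J+j₁−j₂=3  J−j₁+j₂=1  j₁+j₂+J+1=5
(j₁±m₁, j₂±m₂, J±M) = (1,2,0,1,1,3)
P² = 3
sum k=0..0:
  [0] +1/2 = 1/2
S = 1/2
C² = P²·S² = 3/4 ; C = +0.866025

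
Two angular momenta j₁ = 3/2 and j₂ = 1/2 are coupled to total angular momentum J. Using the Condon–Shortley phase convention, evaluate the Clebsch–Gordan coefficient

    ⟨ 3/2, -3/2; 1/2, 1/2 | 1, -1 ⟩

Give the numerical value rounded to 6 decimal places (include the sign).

√[3·1!2!0!/4! · 0!3!1!0!0!2!] = √(3)
  +(−1)^1/∏(1,0,2,0,0,0)! = -1/2  (running -1/2)
⟨..|..⟩ = √(3)·(-1/2) = -0.866025

-0.866025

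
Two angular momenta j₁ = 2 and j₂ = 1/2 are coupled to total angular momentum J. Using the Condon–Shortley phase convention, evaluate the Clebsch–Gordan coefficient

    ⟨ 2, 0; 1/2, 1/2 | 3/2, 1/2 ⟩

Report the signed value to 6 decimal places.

−√(2/5) = -0.632456

√[4·1!3!0!/5! · 2!2!1!0!2!1!] = √(8/5)
  +(−1)^1/∏(1,0,1,0,2,0)! = -1/2  (running -1/2)
⟨..|..⟩ = √(8/5)·(-1/2) = -0.632456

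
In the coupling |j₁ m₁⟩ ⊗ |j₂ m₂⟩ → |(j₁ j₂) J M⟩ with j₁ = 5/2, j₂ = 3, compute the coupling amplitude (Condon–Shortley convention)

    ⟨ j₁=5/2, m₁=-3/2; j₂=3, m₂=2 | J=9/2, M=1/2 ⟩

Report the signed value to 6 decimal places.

-0.510355  (= −√(361/1386))

triangle: 1!*4!*5!/11! = 2880/39916800
(j±m)!: 1!*4!*5!*1!*5!*4! = 8294400
prefactor² = (2J+1)*Δ*N² = 460800/77
  k=0: +1/(0!*1!*4!*5!*0!*0!) = 1/2880
  k=1: −1/(1!*0!*3!*4!*1!*1!) = -1/144
Σ = -19/2880  ⇒  CG² = 460800/77*(-19/2880)² = 361/1386
CG = −√(361/1386) = -0.510355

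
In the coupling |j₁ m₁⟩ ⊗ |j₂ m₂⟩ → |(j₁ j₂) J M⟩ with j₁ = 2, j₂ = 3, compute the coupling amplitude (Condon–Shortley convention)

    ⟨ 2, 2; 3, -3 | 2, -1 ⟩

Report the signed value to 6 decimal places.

triangle: 3!×1!×3!/8! = 36/40320
(j±m)!: 4!×0!×0!×6!×1!×3! = 103680
prefactor² = (2J+1)×Δ×N² = 3240/7
  k=0: +1/(0!×3!×0!×0!×1!×3!) = 1/36
Σ = 1/36  ⇒  CG² = 3240/7×1/36² = 5/14
CG = +√(5/14) = +0.597614

+√(5/14) ≈ +0.597614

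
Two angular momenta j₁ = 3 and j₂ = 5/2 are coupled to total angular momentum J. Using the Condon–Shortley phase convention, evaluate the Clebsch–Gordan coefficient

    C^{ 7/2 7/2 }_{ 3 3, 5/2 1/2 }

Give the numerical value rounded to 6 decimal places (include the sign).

triangle: 2!×4!×3!/10! = 288/3628800
(j±m)!: 6!×0!×3!×2!×7!×0! = 43545600
prefactor² = (2J+1)×Δ×N² = 27648
  k=0: +1/(0!×2!×0!×3!×4!×0!) = 1/288
Σ = 1/288  ⇒  CG² = 27648×1/288² = 1/3
CG = +√(1/3) = +0.577350

+√(1/3) ≈ +0.577350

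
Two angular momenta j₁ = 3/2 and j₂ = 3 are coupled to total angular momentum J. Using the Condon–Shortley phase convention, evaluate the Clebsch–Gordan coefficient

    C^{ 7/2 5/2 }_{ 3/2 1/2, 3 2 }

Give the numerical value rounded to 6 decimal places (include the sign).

-0.377964  (= −√(1/7))

triangle: 1!*2!*5!/9! = 240/362880
(j±m)!: 2!*1!*5!*1!*6!*1! = 172800
prefactor² = (2J+1)*Δ*N² = 6400/7
  k=0: +1/(0!*1!*1!*5!*1!*0!) = 1/120
  k=1: −1/(1!*0!*0!*4!*2!*1!) = -1/48
Σ = -1/80  ⇒  CG² = 6400/7*(-1/80)² = 1/7
CG = −√(1/7) = -0.377964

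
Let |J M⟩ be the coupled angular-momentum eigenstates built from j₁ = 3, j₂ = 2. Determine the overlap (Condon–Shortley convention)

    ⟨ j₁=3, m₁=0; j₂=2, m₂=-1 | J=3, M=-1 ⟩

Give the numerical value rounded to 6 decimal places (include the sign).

j₁+j₂−J=2  J+j₁−j₂=4  J−j₁+j₂=2  j₁+j₂+J+1=9
(j₁±m₁, j₂±m₂, J±M) = (3,3,1,3,2,4)
P² = 96/5
sum k=0..1:
  [0] +1/12 = 1/12
  [1] −1/8 = -1/8
S = -1/24
C² = P²·S² = 1/30 ; C = -0.182574

−√(1/30) ≈ -0.182574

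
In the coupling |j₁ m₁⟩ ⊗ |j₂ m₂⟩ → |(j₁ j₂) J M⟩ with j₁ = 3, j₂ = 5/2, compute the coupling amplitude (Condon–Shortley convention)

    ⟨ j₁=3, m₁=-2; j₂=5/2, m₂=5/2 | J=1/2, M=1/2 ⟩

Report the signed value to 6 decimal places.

triangle: 5!·1!·0!/7! = 120/5040
(j±m)!: 1!·5!·5!·0!·1!·0! = 14400
prefactor² = (2J+1)·Δ·N² = 4800/7
  k=5: −1/(5!·0!·0!·0!·1!·0!) = -1/120
Σ = -1/120  ⇒  CG² = 4800/7·(-1/120)² = 1/21
CG = −√(1/21) = -0.218218

−√(1/21) ≈ -0.218218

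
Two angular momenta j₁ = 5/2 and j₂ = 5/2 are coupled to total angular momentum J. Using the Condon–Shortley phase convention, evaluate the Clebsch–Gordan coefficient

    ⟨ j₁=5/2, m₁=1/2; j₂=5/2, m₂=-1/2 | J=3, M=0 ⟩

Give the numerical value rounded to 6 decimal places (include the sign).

-0.298142  (= −√(4/45))

√[7·2!3!3!/9! · 3!2!2!3!3!3!] = √(36/5)
  +(−1)^0/∏(0,2,2,2,1,1)! = 1/8  (running 1/8)
  +(−1)^1/∏(1,1,1,1,2,2)! = -1/4  (running -1/8)
  +(−1)^2/∏(2,0,0,0,3,3)! = 1/72  (running -1/9)
⟨..|..⟩ = √(36/5)·(-1/9) = -0.298142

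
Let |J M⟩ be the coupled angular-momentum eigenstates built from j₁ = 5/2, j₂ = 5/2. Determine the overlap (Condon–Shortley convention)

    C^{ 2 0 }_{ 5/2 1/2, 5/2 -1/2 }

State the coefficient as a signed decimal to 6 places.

triangle: 3!·2!·2!/8! = 24/40320
(j±m)!: 3!·2!·2!·3!·2!·2! = 576
prefactor² = (2J+1)·Δ·N² = 12/7
  k=0: +1/(0!·3!·2!·2!·0!·0!) = 1/24
  k=1: −1/(1!·2!·1!·1!·1!·1!) = -1/2
  k=2: +1/(2!·1!·0!·0!·2!·2!) = 1/8
Σ = -1/3  ⇒  CG² = 12/7·(-1/3)² = 4/21
CG = −√(4/21) = -0.436436

-0.436436  (= −√(4/21))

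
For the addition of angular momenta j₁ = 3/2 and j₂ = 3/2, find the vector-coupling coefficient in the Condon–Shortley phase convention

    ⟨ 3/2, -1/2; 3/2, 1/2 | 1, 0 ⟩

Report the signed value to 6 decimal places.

√[3·2!1!1!/5! · 1!2!2!1!1!1!] = √(1/5)
  +(−1)^1/∏(1,1,1,1,0,0)! = -1  (running -1)
  +(−1)^2/∏(2,0,0,0,1,1)! = 1/2  (running -1/2)
⟨..|..⟩ = √(1/5)·(-1/2) = -0.223607

−√(1/20) = -0.223607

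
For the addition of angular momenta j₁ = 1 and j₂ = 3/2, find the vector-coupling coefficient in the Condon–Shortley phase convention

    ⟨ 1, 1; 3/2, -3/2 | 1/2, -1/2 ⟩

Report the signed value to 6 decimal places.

+√(1/2) = +0.707107

j₁+j₂−J=2  J+j₁−j₂=0  J−j₁+j₂=1  j₁+j₂+J+1=4
(j₁±m₁, j₂±m₂, J±M) = (2,0,0,3,0,1)
P² = 2
sum k=0..0:
  [0] +1/2 = 1/2
S = 1/2
C² = P²·S² = 1/2 ; C = +0.707107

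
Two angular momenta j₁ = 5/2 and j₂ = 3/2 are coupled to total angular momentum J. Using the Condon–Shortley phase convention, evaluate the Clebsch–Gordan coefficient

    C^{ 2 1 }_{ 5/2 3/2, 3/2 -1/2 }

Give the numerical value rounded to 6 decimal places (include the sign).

+0.154303  (= +√(1/42))

√[5·2!3!1!/7! · 4!1!1!2!3!1!] = √(24/7)
  +(−1)^0/∏(0,2,1,1,2,0)! = 1/4  (running 1/4)
  +(−1)^1/∏(1,1,0,0,3,1)! = -1/6  (running 1/12)
⟨..|..⟩ = √(24/7)·(1/12) = +0.154303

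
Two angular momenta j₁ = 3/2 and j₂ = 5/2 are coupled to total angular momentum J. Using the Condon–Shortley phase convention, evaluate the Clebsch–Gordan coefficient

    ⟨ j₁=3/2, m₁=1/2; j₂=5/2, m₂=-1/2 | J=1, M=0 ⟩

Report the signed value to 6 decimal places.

√[3·3!0!2!/6! · 2!1!2!3!1!1!] = √(6/5)
  +(−1)^1/∏(1,2,0,1,0,1)! = -1/2  (running -1/2)
⟨..|..⟩ = √(6/5)·(-1/2) = -0.547723

-0.547723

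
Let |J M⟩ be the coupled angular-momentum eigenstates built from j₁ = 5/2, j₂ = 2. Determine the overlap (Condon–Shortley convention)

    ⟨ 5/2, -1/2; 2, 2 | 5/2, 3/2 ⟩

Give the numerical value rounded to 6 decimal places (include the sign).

√[6·2!3!2!/8! · 2!3!4!0!4!1!] = √(864/35)
  +(−1)^2/∏(2,0,1,2,2,0)! = 1/8  (running 1/8)
⟨..|..⟩ = √(864/35)·(1/8) = +0.621059

+√(27/70) ≈ +0.621059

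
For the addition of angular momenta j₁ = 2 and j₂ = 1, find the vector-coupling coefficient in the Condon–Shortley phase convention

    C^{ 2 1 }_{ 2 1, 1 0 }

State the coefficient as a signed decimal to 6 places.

triangle: 1!*3!*1!/6! = 6/720
(j±m)!: 3!*1!*1!*1!*3!*1! = 36
prefactor² = (2J+1)*Δ*N² = 3/2
  k=0: +1/(0!*1!*1!*1!*2!*0!) = 1/2
  k=1: −1/(1!*0!*0!*0!*3!*1!) = -1/6
Σ = 1/3  ⇒  CG² = 3/2*1/3² = 1/6
CG = +√(1/6) = +0.408248

+0.408248  (= +√(1/6))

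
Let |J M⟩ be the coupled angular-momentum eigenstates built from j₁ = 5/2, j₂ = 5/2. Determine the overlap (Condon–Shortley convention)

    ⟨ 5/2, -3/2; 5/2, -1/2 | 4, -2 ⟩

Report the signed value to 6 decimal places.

−√(5/28) = -0.422577

triangle: 1!·4!·4!/10! = 576/3628800
(j±m)!: 1!·4!·2!·3!·2!·6! = 414720
prefactor² = (2J+1)·Δ·N² = 20736/35
  k=0: +1/(0!·1!·4!·2!·0!·2!) = 1/96
  k=1: −1/(1!·0!·3!·1!·1!·3!) = -1/36
Σ = -5/288  ⇒  CG² = 20736/35·(-5/288)² = 5/28
CG = −√(5/28) = -0.422577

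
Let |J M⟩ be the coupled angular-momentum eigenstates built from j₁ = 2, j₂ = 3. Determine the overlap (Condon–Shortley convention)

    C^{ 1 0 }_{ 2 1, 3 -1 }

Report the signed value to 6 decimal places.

-0.478091  (= −√(8/35))

j₁+j₂−J=4  J+j₁−j₂=0  J−j₁+j₂=2  j₁+j₂+J+1=7
(j₁±m₁, j₂±m₂, J±M) = (3,1,2,4,1,1)
P² = 288/35
sum k=1..1:
  [1] −1/6 = -1/6
S = -1/6
C² = P²·S² = 8/35 ; C = -0.478091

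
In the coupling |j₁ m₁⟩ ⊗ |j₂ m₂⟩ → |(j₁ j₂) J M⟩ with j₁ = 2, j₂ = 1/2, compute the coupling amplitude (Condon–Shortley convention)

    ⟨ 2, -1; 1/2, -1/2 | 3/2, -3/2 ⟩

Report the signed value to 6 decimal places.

+√(1/5) ≈ +0.447214

j₁+j₂−J=1  J+j₁−j₂=3  J−j₁+j₂=0  j₁+j₂+J+1=5
(j₁±m₁, j₂±m₂, J±M) = (1,3,0,1,0,3)
P² = 36/5
sum k=0..0:
  [0] +1/6 = 1/6
S = 1/6
C² = P²·S² = 1/5 ; C = +0.447214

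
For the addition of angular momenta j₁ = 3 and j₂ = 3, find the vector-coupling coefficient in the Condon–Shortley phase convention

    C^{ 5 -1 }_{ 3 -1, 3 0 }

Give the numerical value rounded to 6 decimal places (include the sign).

√[11·1!5!5!/12! · 2!4!3!3!4!6!] = √(69120/7)
  +(−1)^0/∏(0,1,4,3,1,2)! = 1/288  (running 1/288)
  +(−1)^1/∏(1,0,3,2,2,3)! = -1/144  (running -1/288)
⟨..|..⟩ = √(69120/7)·(-1/288) = -0.345033

-0.345033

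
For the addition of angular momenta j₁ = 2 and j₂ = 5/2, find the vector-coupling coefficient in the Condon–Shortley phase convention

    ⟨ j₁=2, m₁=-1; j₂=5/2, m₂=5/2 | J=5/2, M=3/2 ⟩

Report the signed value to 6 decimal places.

+√(3/7) = +0.654654

j₁+j₂−J=2  J+j₁−j₂=2  J−j₁+j₂=3  j₁+j₂+J+1=8
(j₁±m₁, j₂±m₂, J±M) = (1,3,5,0,4,1)
P² = 432/7
sum k=2..2:
  [2] +1/12 = 1/12
S = 1/12
C² = P²·S² = 3/7 ; C = +0.654654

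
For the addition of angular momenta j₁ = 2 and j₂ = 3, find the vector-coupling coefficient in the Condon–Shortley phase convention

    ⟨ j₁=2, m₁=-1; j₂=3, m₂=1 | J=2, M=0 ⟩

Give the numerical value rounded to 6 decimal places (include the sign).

√[5·3!1!3!/8! · 1!3!4!2!2!2!] = √(36/7)
  +(−1)^2/∏(2,1,1,2,0,1)! = 1/4  (running 1/4)
  +(−1)^3/∏(3,0,0,1,1,2)! = -1/12  (running 1/6)
⟨..|..⟩ = √(36/7)·(1/6) = +0.377964

+√(1/7) ≈ +0.377964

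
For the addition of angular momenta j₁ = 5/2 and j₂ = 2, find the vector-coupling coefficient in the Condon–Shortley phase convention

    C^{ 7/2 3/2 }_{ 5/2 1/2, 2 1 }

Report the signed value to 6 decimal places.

-0.308607  (= −√(2/21))

√[8·1!4!3!/9! · 3!2!3!1!5!2!] = √(384/7)
  +(−1)^0/∏(0,1,2,3,2,0)! = 1/24  (running 1/24)
  +(−1)^1/∏(1,0,1,2,3,1)! = -1/12  (running -1/24)
⟨..|..⟩ = √(384/7)·(-1/24) = -0.308607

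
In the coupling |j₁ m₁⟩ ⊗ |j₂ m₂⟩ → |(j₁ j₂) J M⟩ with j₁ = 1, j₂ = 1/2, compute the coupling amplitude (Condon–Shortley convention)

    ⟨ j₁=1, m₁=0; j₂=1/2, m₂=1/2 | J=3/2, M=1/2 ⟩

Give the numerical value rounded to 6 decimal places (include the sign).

+√(2/3) ≈ +0.816497

√[4·0!2!1!/4! · 1!1!1!0!2!1!] = √(2/3)
  +(−1)^0/∏(0,0,1,1,1,0)! = 1  (running 1)
⟨..|..⟩ = √(2/3)·(1) = +0.816497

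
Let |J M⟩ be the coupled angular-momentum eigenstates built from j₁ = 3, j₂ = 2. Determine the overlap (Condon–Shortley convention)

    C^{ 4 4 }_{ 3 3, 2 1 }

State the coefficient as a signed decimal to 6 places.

+√(3/5) = +0.774597

j₁+j₂−J=1  J+j₁−j₂=5  J−j₁+j₂=3  j₁+j₂+J+1=10
(j₁±m₁, j₂±m₂, J±M) = (6,0,3,1,8,0)
P² = 311040
sum k=0..0:
  [0] +1/720 = 1/720
S = 1/720
C² = P²·S² = 3/5 ; C = +0.774597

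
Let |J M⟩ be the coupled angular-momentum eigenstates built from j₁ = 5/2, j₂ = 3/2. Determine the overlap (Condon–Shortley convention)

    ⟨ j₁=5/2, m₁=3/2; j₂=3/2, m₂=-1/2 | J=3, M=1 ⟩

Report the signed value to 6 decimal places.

triangle: 1!*4!*2!/8! = 48/40320
(j±m)!: 4!*1!*1!*2!*4!*2! = 2304
prefactor² = (2J+1)*Δ*N² = 96/5
  k=0: +1/(0!*1!*1!*1!*3!*1!) = 1/6
  k=1: −1/(1!*0!*0!*0!*4!*2!) = -1/48
Σ = 7/48  ⇒  CG² = 96/5*7/48² = 49/120
CG = +√(49/120) = +0.639010

+0.639010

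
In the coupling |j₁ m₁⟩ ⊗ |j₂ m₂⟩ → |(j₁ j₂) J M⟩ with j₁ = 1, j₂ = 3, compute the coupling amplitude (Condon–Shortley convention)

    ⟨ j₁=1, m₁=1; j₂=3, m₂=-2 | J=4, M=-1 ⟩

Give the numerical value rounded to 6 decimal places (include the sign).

+0.327327  (= +√(3/28))

triangle: 0!×2!×6!/9! = 1440/362880
(j±m)!: 2!×0!×1!×5!×3!×5! = 172800
prefactor² = (2J+1)×Δ×N² = 43200/7
  k=0: +1/(0!×0!×0!×1!×2!×5!) = 1/240
Σ = 1/240  ⇒  CG² = 43200/7×1/240² = 3/28
CG = +√(3/28) = +0.327327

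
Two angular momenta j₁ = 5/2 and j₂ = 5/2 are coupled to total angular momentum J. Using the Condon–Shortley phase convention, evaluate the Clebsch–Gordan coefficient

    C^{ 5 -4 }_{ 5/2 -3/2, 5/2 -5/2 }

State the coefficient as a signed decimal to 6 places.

+√(1/2) = +0.707107

j₁+j₂−J=0  J+j₁−j₂=5  J−j₁+j₂=5  j₁+j₂+J+1=11
(j₁±m₁, j₂±m₂, J±M) = (1,4,0,5,1,9)
P² = 4147200
sum k=0..0:
  [0] +1/2880 = 1/2880
S = 1/2880
C² = P²·S² = 1/2 ; C = +0.707107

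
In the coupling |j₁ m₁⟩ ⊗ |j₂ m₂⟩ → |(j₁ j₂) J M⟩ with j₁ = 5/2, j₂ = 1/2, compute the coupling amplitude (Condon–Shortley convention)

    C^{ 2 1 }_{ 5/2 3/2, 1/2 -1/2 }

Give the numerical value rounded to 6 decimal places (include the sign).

triangle: 1!·4!·0!/6! = 24/720
(j±m)!: 4!·1!·0!·1!·3!·1! = 144
prefactor² = (2J+1)·Δ·N² = 24
  k=0: +1/(0!·1!·1!·0!·3!·0!) = 1/6
Σ = 1/6  ⇒  CG² = 24·1/6² = 2/3
CG = +√(2/3) = +0.816497

+0.816497  (= +√(2/3))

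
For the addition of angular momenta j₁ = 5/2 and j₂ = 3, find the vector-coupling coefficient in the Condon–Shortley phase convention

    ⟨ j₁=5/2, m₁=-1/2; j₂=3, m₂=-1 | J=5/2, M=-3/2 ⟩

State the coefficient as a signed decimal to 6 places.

j₁+j₂−J=3  J+j₁−j₂=2  J−j₁+j₂=3  j₁+j₂+J+1=9
(j₁±m₁, j₂±m₂, J±M) = (2,3,2,4,1,4)
P² = 576/35
sum k=1..2:
  [1] −1/8 = -1/8
  [2] +1/12 = 1/12
S = -1/24
C² = P²·S² = 1/35 ; C = -0.169031

−√(1/35) = -0.169031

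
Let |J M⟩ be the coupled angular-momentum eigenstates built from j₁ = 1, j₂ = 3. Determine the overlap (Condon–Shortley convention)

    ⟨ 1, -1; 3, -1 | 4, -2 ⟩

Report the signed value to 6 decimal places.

√[9·0!2!6!/9! · 0!2!2!4!2!6!] = √(34560/7)
  +(−1)^0/∏(0,0,2,2,0,4)! = 1/96  (running 1/96)
⟨..|..⟩ = √(34560/7)·(1/96) = +0.731925

+0.731925  (= +√(15/28))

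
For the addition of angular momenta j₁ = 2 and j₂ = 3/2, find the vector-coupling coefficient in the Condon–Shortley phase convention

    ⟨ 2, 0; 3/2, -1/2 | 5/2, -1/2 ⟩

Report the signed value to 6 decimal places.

+0.292770  (= +√(3/35))

triangle: 1!×3!×2!/7! = 12/5040
(j±m)!: 2!×2!×1!×2!×2!×3! = 96
prefactor² = (2J+1)×Δ×N² = 48/35
  k=0: +1/(0!×1!×2!×1!×1!×1!) = 1/2
  k=1: −1/(1!×0!×1!×0!×2!×2!) = -1/4
Σ = 1/4  ⇒  CG² = 48/35×1/4² = 3/35
CG = +√(3/35) = +0.292770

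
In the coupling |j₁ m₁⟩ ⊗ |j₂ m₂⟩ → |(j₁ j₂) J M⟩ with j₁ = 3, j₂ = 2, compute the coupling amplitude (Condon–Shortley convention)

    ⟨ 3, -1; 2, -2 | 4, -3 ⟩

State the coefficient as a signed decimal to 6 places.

+√(1/2) ≈ +0.707107

triangle: 1!×5!×3!/10! = 720/3628800
(j±m)!: 2!×4!×0!×4!×1!×7! = 5806080
prefactor² = (2J+1)×Δ×N² = 10368
  k=0: +1/(0!×1!×4!×0!×1!×3!) = 1/144
Σ = 1/144  ⇒  CG² = 10368×1/144² = 1/2
CG = +√(1/2) = +0.707107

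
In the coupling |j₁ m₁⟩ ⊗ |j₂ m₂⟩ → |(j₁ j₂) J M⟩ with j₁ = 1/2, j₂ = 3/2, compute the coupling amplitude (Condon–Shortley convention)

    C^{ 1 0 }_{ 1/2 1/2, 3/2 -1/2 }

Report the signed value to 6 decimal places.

+0.707107  (= +√(1/2))

j₁+j₂−J=1  J+j₁−j₂=0  J−j₁+j₂=2  j₁+j₂+J+1=4
(j₁±m₁, j₂±m₂, J±M) = (1,0,1,2,1,1)
P² = 1/2
sum k=0..0:
  [0] +1/1 = 1
S = 1
C² = P²·S² = 1/2 ; C = +0.707107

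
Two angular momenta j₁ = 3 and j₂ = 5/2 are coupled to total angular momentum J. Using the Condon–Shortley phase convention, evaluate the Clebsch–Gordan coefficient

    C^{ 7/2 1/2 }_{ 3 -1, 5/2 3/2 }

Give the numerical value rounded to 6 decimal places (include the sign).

+√(8/63) = +0.356348

triangle: 2!×4!×3!/10! = 288/3628800
(j±m)!: 2!×4!×4!×1!×4!×3! = 165888
prefactor² = (2J+1)×Δ×N² = 18432/175
  k=1: −1/(1!×1!×3!×3!×1!×0!) = -1/36
  k=2: +1/(2!×0!×2!×2!×2!×1!) = 1/16
Σ = 5/144  ⇒  CG² = 18432/175×5/144² = 8/63
CG = +√(8/63) = +0.356348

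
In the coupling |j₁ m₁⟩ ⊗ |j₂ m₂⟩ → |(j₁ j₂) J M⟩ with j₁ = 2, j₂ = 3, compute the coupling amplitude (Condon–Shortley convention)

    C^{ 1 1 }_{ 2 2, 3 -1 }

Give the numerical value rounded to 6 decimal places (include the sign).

triangle: 4!*0!*2!/7! = 48/5040
(j±m)!: 4!*0!*2!*4!*2!*0! = 2304
prefactor² = (2J+1)*Δ*N² = 2304/35
  k=0: +1/(0!*4!*0!*2!*0!*0!) = 1/48
Σ = 1/48  ⇒  CG² = 2304/35*1/48² = 1/35
CG = +√(1/35) = +0.169031

+0.169031  (= +√(1/35))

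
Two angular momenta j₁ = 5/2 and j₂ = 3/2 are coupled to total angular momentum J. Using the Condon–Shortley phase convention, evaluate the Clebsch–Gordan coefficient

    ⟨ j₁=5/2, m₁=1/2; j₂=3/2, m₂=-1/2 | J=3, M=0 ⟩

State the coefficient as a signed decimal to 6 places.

+√(1/5) = +0.447214

triangle: 1!·4!·2!/8! = 48/40320
(j±m)!: 3!·2!·1!·2!·3!·3! = 864
prefactor² = (2J+1)·Δ·N² = 36/5
  k=0: +1/(0!·1!·2!·1!·2!·1!) = 1/4
  k=1: −1/(1!·0!·1!·0!·3!·2!) = -1/12
Σ = 1/6  ⇒  CG² = 36/5·1/6² = 1/5
CG = +√(1/5) = +0.447214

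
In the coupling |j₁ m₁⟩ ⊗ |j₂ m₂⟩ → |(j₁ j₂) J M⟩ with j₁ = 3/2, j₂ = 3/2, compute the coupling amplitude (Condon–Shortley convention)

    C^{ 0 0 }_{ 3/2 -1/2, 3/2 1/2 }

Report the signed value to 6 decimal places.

j₁+j₂−J=3  J+j₁−j₂=0  J−j₁+j₂=0  j₁+j₂+J+1=4
(j₁±m₁, j₂±m₂, J±M) = (1,2,2,1,0,0)
P² = 1
sum k=2..2:
  [2] +1/2 = 1/2
S = 1/2
C² = P²·S² = 1/4 ; C = +0.500000

+√(1/4) ≈ +0.500000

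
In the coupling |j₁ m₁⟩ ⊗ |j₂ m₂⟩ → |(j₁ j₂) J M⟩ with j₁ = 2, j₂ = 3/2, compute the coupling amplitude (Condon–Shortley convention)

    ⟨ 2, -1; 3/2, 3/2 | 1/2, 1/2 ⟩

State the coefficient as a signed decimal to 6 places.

triangle: 3!·1!·0!/5! = 6/120
(j±m)!: 1!·3!·3!·0!·1!·0! = 36
prefactor² = (2J+1)·Δ·N² = 18/5
  k=3: −1/(3!·0!·0!·0!·1!·0!) = -1/6
Σ = -1/6  ⇒  CG² = 18/5·(-1/6)² = 1/10
CG = −√(1/10) = -0.316228

-0.316228  (= −√(1/10))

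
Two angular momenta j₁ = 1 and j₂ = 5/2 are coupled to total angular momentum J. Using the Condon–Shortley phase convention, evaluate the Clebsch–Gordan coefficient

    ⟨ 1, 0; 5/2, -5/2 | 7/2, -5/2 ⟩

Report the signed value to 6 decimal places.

+0.534522  (= +√(2/7))

triangle: 0!·2!·5!/8! = 240/40320
(j±m)!: 1!·1!·0!·5!·1!·6! = 86400
prefactor² = (2J+1)·Δ·N² = 28800/7
  k=0: +1/(0!·0!·1!·0!·1!·5!) = 1/120
Σ = 1/120  ⇒  CG² = 28800/7·1/120² = 2/7
CG = +√(2/7) = +0.534522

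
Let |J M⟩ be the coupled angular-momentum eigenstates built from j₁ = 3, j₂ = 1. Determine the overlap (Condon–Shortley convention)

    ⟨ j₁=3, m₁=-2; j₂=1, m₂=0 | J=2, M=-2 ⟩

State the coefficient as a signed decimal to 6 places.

−√(5/21) = -0.487950

j₁+j₂−J=2  J+j₁−j₂=4  J−j₁+j₂=0  j₁+j₂+J+1=7
(j₁±m₁, j₂±m₂, J±M) = (1,5,1,1,0,4)
P² = 960/7
sum k=1..1:
  [1] −1/24 = -1/24
S = -1/24
C² = P²·S² = 5/21 ; C = -0.487950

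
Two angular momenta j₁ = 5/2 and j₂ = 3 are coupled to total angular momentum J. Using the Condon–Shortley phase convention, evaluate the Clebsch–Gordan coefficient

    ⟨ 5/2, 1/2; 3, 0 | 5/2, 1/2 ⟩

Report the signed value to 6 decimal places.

triangle: 3!*2!*3!/9! = 72/362880
(j±m)!: 3!*2!*3!*3!*3!*2! = 5184
prefactor² = (2J+1)*Δ*N² = 216/35
  k=0: +1/(0!*3!*2!*3!*0!*0!) = 1/72
  k=1: −1/(1!*2!*1!*2!*1!*1!) = -1/4
  k=2: +1/(2!*1!*0!*1!*2!*2!) = 1/8
Σ = -1/9  ⇒  CG² = 216/35*(-1/9)² = 8/105
CG = −√(8/105) = -0.276026

-0.276026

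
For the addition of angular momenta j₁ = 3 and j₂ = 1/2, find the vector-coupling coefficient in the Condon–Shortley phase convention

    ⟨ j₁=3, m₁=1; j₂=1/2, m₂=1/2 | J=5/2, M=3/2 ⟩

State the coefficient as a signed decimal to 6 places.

-0.534522

√[6·1!5!0!/7! · 4!2!1!0!4!1!] = √(1152/7)
  +(−1)^1/∏(1,0,1,0,4,0)! = -1/24  (running -1/24)
⟨..|..⟩ = √(1152/7)·(-1/24) = -0.534522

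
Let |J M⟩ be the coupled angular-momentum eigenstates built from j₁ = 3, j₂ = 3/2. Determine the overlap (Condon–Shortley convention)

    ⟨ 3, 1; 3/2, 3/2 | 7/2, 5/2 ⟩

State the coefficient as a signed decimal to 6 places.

triangle: 1!·5!·2!/9! = 240/362880
(j±m)!: 4!·2!·3!·0!·6!·1! = 207360
prefactor² = (2J+1)·Δ·N² = 7680/7
  k=1: −1/(1!·0!·1!·2!·4!·0!) = -1/48
Σ = -1/48  ⇒  CG² = 7680/7·(-1/48)² = 10/21
CG = −√(10/21) = -0.690066

-0.690066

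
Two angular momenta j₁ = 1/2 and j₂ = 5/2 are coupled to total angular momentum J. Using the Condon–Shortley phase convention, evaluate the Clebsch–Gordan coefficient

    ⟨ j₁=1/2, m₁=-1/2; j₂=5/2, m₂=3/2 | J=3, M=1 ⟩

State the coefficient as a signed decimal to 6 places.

+√(1/3) ≈ +0.577350

triangle: 0!×1!×5!/7! = 120/5040
(j±m)!: 0!×1!×4!×1!×4!×2! = 1152
prefactor² = (2J+1)×Δ×N² = 192
  k=0: +1/(0!×0!×1!×4!×0!×1!) = 1/24
Σ = 1/24  ⇒  CG² = 192×1/24² = 1/3
CG = +√(1/3) = +0.577350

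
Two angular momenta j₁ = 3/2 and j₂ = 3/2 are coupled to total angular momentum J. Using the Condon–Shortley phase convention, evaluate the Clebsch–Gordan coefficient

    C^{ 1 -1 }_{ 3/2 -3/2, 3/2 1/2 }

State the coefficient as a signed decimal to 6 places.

triangle: 2!*1!*1!/5! = 2/120
(j±m)!: 0!*3!*2!*1!*0!*2! = 24
prefactor² = (2J+1)*Δ*N² = 6/5
  k=2: +1/(2!*0!*1!*0!*0!*1!) = 1/2
Σ = 1/2  ⇒  CG² = 6/5*1/2² = 3/10
CG = +√(3/10) = +0.547723

+√(3/10) = +0.547723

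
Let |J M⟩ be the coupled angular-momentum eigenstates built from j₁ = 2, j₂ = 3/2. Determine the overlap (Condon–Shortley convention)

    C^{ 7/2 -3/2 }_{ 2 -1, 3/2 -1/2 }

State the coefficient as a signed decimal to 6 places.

√[8·0!4!3!/8! · 1!3!1!2!2!5!] = √(576/7)
  +(−1)^0/∏(0,0,3,1,1,2)! = 1/12  (running 1/12)
⟨..|..⟩ = √(576/7)·(1/12) = +0.755929

+0.755929  (= +√(4/7))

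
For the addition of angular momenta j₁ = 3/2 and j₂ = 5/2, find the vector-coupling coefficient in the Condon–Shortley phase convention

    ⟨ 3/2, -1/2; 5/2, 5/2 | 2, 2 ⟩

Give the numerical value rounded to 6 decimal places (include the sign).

j₁+j₂−J=2  J+j₁−j₂=1  J−j₁+j₂=3  j₁+j₂+J+1=7
(j₁±m₁, j₂±m₂, J±M) = (1,2,5,0,4,0)
P² = 480/7
sum k=2..2:
  [2] +1/12 = 1/12
S = 1/12
C² = P²·S² = 10/21 ; C = +0.690066

+0.690066  (= +√(10/21))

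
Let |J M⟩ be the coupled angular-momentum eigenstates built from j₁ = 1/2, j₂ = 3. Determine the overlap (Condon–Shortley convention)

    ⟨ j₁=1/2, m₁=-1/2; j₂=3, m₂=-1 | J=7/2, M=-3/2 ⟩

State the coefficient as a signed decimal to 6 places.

√[8·0!1!6!/8! · 0!1!2!4!2!5!] = √(11520/7)
  +(−1)^0/∏(0,0,1,2,0,4)! = 1/48  (running 1/48)
⟨..|..⟩ = √(11520/7)·(1/48) = +0.845154

+0.845154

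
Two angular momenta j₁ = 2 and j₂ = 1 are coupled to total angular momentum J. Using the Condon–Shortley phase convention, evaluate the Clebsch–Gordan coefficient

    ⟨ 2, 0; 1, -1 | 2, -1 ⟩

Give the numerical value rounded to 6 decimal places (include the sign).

triangle: 1!×3!×1!/6! = 6/720
(j±m)!: 2!×2!×0!×2!×1!×3! = 48
prefactor² = (2J+1)×Δ×N² = 2
  k=0: +1/(0!×1!×2!×0!×1!×1!) = 1/2
Σ = 1/2  ⇒  CG² = 2×1/2² = 1/2
CG = +√(1/2) = +0.707107

+√(1/2) ≈ +0.707107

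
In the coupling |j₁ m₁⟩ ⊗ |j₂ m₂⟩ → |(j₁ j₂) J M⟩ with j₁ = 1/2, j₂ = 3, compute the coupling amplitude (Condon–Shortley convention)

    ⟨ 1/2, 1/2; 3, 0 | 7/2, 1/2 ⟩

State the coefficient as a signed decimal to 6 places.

+√(4/7) = +0.755929

triangle: 0!×1!×6!/8! = 720/40320
(j±m)!: 1!×0!×3!×3!×4!×3! = 5184
prefactor² = (2J+1)×Δ×N² = 5184/7
  k=0: +1/(0!×0!×0!×3!×1!×3!) = 1/36
Σ = 1/36  ⇒  CG² = 5184/7×1/36² = 4/7
CG = +√(4/7) = +0.755929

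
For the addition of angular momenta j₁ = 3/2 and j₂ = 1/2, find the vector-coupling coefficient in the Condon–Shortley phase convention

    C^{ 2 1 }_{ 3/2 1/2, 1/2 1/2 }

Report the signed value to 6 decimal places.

+0.866025  (= +√(3/4))

triangle: 0!*3!*1!/5! = 6/120
(j±m)!: 2!*1!*1!*0!*3!*1! = 12
prefactor² = (2J+1)*Δ*N² = 3
  k=0: +1/(0!*0!*1!*1!*2!*0!) = 1/2
Σ = 1/2  ⇒  CG² = 3*1/2² = 3/4
CG = +√(3/4) = +0.866025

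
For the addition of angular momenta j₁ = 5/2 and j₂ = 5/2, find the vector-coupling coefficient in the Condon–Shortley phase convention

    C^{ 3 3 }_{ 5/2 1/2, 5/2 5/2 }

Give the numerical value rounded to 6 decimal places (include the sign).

√[7·2!3!3!/9! · 3!2!5!0!6!0!] = √(1440)
  +(−1)^2/∏(2,0,0,3,3,0)! = 1/72  (running 1/72)
⟨..|..⟩ = √(1440)·(1/72) = +0.527046

+0.527046  (= +√(5/18))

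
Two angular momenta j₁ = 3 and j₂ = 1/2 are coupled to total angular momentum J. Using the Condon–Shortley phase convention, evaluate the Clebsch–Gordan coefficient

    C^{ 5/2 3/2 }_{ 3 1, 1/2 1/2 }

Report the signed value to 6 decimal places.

√[6·1!5!0!/7! · 4!2!1!0!4!1!] = √(1152/7)
  +(−1)^1/∏(1,0,1,0,4,0)! = -1/24  (running -1/24)
⟨..|..⟩ = √(1152/7)·(-1/24) = -0.534522

−√(2/7) ≈ -0.534522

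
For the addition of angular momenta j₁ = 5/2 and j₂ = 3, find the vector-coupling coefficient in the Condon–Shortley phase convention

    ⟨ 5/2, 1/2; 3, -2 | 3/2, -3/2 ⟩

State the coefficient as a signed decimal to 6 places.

-0.534522

√[4·4!1!2!/8! · 3!2!1!5!0!3!] = √(288/7)
  +(−1)^1/∏(1,3,1,0,0,2)! = -1/12  (running -1/12)
⟨..|..⟩ = √(288/7)·(-1/12) = -0.534522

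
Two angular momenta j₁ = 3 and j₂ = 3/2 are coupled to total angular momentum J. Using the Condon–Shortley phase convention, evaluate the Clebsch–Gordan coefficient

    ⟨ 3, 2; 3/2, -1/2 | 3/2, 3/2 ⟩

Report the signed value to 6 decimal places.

−√(2/7) = -0.534522

triangle: 3!·3!·0!/7! = 36/5040
(j±m)!: 5!·1!·1!·2!·3!·0! = 1440
prefactor² = (2J+1)·Δ·N² = 288/7
  k=1: −1/(1!·2!·0!·0!·3!·0!) = -1/12
Σ = -1/12  ⇒  CG² = 288/7·(-1/12)² = 2/7
CG = −√(2/7) = -0.534522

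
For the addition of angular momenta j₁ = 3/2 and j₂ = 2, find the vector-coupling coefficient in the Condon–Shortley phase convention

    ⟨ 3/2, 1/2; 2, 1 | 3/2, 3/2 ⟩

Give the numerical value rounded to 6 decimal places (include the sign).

-0.632456

triangle: 2!×1!×2!/6! = 4/720
(j±m)!: 2!×1!×3!×1!×3!×0! = 72
prefactor² = (2J+1)×Δ×N² = 8/5
  k=1: −1/(1!×1!×0!×2!×1!×0!) = -1/2
Σ = -1/2  ⇒  CG² = 8/5×(-1/2)² = 2/5
CG = −√(2/5) = -0.632456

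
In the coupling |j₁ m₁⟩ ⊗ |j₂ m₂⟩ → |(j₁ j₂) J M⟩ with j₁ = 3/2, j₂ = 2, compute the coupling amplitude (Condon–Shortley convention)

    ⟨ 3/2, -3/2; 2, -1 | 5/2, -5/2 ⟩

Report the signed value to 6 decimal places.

√[6·1!2!3!/7! · 0!3!1!3!0!5!] = √(432/7)
  +(−1)^1/∏(1,0,2,0,0,3)! = -1/12  (running -1/12)
⟨..|..⟩ = √(432/7)·(-1/12) = -0.654654

-0.654654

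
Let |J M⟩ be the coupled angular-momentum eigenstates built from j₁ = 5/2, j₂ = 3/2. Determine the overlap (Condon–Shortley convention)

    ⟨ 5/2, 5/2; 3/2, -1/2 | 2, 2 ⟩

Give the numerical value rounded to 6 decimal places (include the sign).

+√(10/21) = +0.690066

j₁+j₂−J=2  J+j₁−j₂=3  J−j₁+j₂=1  j₁+j₂+J+1=7
(j₁±m₁, j₂±m₂, J±M) = (5,0,1,2,4,0)
P² = 480/7
sum k=0..0:
  [0] +1/12 = 1/12
S = 1/12
C² = P²·S² = 10/21 ; C = +0.690066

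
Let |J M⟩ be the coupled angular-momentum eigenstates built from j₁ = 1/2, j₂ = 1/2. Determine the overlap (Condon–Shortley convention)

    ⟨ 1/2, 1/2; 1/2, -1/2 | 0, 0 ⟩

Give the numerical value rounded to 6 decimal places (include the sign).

j₁+j₂−J=1  J+j₁−j₂=0  J−j₁+j₂=0  j₁+j₂+J+1=2
(j₁±m₁, j₂±m₂, J±M) = (1,0,0,1,0,0)
P² = 1/2
sum k=0..0:
  [0] +1/1 = 1
S = 1
C² = P²·S² = 1/2 ; C = +0.707107

+0.707107  (= +√(1/2))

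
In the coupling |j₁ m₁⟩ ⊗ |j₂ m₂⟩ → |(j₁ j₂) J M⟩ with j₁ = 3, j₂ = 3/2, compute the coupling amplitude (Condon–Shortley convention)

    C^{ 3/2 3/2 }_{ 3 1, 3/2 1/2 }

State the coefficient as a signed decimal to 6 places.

triangle: 3!·3!·0!/7! = 36/5040
(j±m)!: 4!·2!·2!·1!·3!·0! = 576
prefactor² = (2J+1)·Δ·N² = 576/35
  k=2: +1/(2!·1!·0!·0!·3!·0!) = 1/12
Σ = 1/12  ⇒  CG² = 576/35·1/12² = 4/35
CG = +√(4/35) = +0.338062

+0.338062  (= +√(4/35))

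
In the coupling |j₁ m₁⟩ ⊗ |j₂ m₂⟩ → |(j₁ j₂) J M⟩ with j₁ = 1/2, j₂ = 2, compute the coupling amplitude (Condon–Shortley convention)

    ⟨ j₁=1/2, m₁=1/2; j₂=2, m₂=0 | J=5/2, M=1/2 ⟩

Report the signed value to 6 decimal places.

+0.774597

triangle: 0!×1!×4!/6! = 24/720
(j±m)!: 1!×0!×2!×2!×3!×2! = 48
prefactor² = (2J+1)×Δ×N² = 48/5
  k=0: +1/(0!×0!×0!×2!×1!×2!) = 1/4
Σ = 1/4  ⇒  CG² = 48/5×1/4² = 3/5
CG = +√(3/5) = +0.774597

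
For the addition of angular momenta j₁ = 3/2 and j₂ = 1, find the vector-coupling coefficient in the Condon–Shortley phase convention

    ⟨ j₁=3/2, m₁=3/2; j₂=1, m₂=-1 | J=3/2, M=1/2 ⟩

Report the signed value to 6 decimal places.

triangle: 1!*2!*1!/5! = 2/120
(j±m)!: 3!*0!*0!*2!*2!*1! = 24
prefactor² = (2J+1)*Δ*N² = 8/5
  k=0: +1/(0!*1!*0!*0!*2!*1!) = 1/2
Σ = 1/2  ⇒  CG² = 8/5*1/2² = 2/5
CG = +√(2/5) = +0.632456

+0.632456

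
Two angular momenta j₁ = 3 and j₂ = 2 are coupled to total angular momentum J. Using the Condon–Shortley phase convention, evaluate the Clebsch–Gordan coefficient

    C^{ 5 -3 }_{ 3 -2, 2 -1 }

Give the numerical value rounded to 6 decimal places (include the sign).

+√(8/15) = +0.730297

√[11·0!6!4!/11! · 1!5!1!3!2!8!] = √(276480)
  +(−1)^0/∏(0,0,5,1,1,3)! = 1/720  (running 1/720)
⟨..|..⟩ = √(276480)·(1/720) = +0.730297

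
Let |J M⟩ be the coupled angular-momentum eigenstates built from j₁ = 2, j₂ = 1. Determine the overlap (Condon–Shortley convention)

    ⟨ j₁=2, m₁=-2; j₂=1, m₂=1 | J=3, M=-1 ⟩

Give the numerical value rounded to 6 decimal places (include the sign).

+0.258199  (= +√(1/15))

√[7·0!4!2!/7! · 0!4!2!0!2!4!] = √(768/5)
  +(−1)^0/∏(0,0,4,2,0,0)! = 1/48  (running 1/48)
⟨..|..⟩ = √(768/5)·(1/48) = +0.258199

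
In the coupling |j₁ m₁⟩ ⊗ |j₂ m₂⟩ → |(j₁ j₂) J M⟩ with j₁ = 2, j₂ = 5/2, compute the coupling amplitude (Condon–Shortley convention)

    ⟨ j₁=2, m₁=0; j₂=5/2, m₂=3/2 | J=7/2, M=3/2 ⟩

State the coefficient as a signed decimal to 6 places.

triangle: 1!·3!·4!/9! = 144/362880
(j±m)!: 2!·2!·4!·1!·5!·2! = 23040
prefactor² = (2J+1)·Δ·N² = 512/7
  k=0: +1/(0!·1!·2!·4!·1!·0!) = 1/48
  k=1: −1/(1!·0!·1!·3!·2!·1!) = -1/12
Σ = -1/16  ⇒  CG² = 512/7·(-1/16)² = 2/7
CG = −√(2/7) = -0.534522

−√(2/7) = -0.534522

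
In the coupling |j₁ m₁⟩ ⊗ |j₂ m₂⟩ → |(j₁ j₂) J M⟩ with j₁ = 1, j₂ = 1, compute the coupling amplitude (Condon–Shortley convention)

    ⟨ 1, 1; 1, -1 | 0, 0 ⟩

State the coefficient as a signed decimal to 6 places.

+√(1/3) ≈ +0.577350

√[1·2!0!0!/3! · 2!0!0!2!0!0!] = √(4/3)
  +(−1)^0/∏(0,2,0,0,0,0)! = 1/2  (running 1/2)
⟨..|..⟩ = √(4/3)·(1/2) = +0.577350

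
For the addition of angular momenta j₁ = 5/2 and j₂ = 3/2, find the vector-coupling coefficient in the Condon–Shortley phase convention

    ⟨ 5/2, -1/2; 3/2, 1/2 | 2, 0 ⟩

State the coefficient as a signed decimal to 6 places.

-0.267261

triangle: 2!·3!·1!/7! = 12/5040
(j±m)!: 2!·3!·2!·1!·2!·2! = 96
prefactor² = (2J+1)·Δ·N² = 8/7
  k=1: −1/(1!·1!·2!·1!·1!·0!) = -1/2
  k=2: +1/(2!·0!·1!·0!·2!·1!) = 1/4
Σ = -1/4  ⇒  CG² = 8/7·(-1/4)² = 1/14
CG = −√(1/14) = -0.267261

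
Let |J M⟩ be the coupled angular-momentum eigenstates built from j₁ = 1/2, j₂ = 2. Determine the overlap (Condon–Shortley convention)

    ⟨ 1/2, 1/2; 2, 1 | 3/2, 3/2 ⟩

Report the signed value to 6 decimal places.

+√(1/5) ≈ +0.447214

j₁+j₂−J=1  J+j₁−j₂=0  J−j₁+j₂=3  j₁+j₂+J+1=5
(j₁±m₁, j₂±m₂, J±M) = (1,0,3,1,3,0)
P² = 36/5
sum k=0..0:
  [0] +1/6 = 1/6
S = 1/6
C² = P²·S² = 1/5 ; C = +0.447214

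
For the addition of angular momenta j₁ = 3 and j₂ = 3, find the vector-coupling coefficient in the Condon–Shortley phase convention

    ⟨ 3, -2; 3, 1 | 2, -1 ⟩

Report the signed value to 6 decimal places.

−√(5/28) ≈ -0.422577

√[5·4!2!2!/9! · 1!5!4!2!1!3!] = √(320/7)
  +(−1)^3/∏(3,1,2,1,0,1)! = -1/12  (running -1/12)
  +(−1)^4/∏(4,0,1,0,1,2)! = 1/48  (running -1/16)
⟨..|..⟩ = √(320/7)·(-1/16) = -0.422577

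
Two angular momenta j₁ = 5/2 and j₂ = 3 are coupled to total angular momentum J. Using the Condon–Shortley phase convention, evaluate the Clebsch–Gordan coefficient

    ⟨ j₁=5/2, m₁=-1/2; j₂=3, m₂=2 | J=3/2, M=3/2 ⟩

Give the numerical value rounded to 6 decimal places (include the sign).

triangle: 4!×1!×2!/8! = 48/40320
(j±m)!: 2!×3!×5!×1!×3!×0! = 8640
prefactor² = (2J+1)×Δ×N² = 288/7
  k=3: −1/(3!×1!×0!×2!×1!×0!) = -1/12
Σ = -1/12  ⇒  CG² = 288/7×(-1/12)² = 2/7
CG = −√(2/7) = -0.534522

−√(2/7) = -0.534522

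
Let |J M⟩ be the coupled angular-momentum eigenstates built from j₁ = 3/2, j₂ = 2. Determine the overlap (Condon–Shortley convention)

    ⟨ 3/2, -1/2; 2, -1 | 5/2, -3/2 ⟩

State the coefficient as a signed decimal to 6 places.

+0.169031  (= +√(1/35))

j₁+j₂−J=1  J+j₁−j₂=2  J−j₁+j₂=3  j₁+j₂+J+1=7
(j₁±m₁, j₂±m₂, J±M) = (1,2,1,3,1,4)
P² = 144/35
sum k=0..1:
  [0] +1/4 = 1/4
  [1] −1/6 = -1/6
S = 1/12
C² = P²·S² = 1/35 ; C = +0.169031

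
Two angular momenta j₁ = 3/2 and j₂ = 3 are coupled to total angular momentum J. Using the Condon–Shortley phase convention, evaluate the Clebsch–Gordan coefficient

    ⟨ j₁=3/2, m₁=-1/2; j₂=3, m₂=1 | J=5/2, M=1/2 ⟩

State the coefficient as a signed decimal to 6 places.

-0.119523  (= −√(1/70))

j₁+j₂−J=2  J+j₁−j₂=1  J−j₁+j₂=4  j₁+j₂+J+1=8
(j₁±m₁, j₂±m₂, J±M) = (1,2,4,2,3,2)
P² = 288/35
sum k=1..2:
  [1] −1/6 = -1/6
  [2] +1/8 = 1/8
S = -1/24
C² = P²·S² = 1/70 ; C = -0.119523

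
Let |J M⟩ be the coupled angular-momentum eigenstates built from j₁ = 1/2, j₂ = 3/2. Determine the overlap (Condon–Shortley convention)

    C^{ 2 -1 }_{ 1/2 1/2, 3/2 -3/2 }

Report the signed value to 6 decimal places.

j₁+j₂−J=0  J+j₁−j₂=1  J−j₁+j₂=3  j₁+j₂+J+1=5
(j₁±m₁, j₂±m₂, J±M) = (1,0,0,3,1,3)
P² = 9
sum k=0..0:
  [0] +1/6 = 1/6
S = 1/6
C² = P²·S² = 1/4 ; C = +0.500000

+√(1/4) = +0.500000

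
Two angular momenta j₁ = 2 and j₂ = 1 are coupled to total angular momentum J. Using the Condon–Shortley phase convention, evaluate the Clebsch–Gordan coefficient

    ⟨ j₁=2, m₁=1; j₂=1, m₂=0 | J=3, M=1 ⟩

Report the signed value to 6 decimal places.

+0.730297

√[7·0!4!2!/7! · 3!1!1!1!4!2!] = √(96/5)
  +(−1)^0/∏(0,0,1,1,3,1)! = 1/6  (running 1/6)
⟨..|..⟩ = √(96/5)·(1/6) = +0.730297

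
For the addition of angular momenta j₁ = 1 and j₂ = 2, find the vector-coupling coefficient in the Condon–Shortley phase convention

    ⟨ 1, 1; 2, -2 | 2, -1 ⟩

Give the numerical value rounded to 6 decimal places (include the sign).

+0.577350  (= +√(1/3))

triangle: 1!×1!×3!/6! = 6/720
(j±m)!: 2!×0!×0!×4!×1!×3! = 288
prefactor² = (2J+1)×Δ×N² = 12
  k=0: +1/(0!×1!×0!×0!×1!×3!) = 1/6
Σ = 1/6  ⇒  CG² = 12×1/6² = 1/3
CG = +√(1/3) = +0.577350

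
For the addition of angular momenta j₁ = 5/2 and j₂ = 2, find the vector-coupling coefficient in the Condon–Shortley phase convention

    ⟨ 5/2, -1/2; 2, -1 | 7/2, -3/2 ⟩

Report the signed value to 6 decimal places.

triangle: 1!×4!×3!/9! = 144/362880
(j±m)!: 2!×3!×1!×3!×2!×5! = 17280
prefactor² = (2J+1)×Δ×N² = 384/7
  k=0: +1/(0!×1!×3!×1!×1!×2!) = 1/12
  k=1: −1/(1!×0!×2!×0!×2!×3!) = -1/24
Σ = 1/24  ⇒  CG² = 384/7×1/24² = 2/21
CG = +√(2/21) = +0.308607

+√(2/21) ≈ +0.308607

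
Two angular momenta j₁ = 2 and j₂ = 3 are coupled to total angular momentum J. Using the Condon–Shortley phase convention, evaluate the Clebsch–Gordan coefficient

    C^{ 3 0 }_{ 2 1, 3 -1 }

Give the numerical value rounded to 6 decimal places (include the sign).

+√(1/30) ≈ +0.182574

√[7·2!2!4!/9! · 3!1!2!4!3!3!] = √(96/5)
  +(−1)^0/∏(0,2,1,2,1,2)! = 1/8  (running 1/8)
  +(−1)^1/∏(1,1,0,1,2,3)! = -1/12  (running 1/24)
⟨..|..⟩ = √(96/5)·(1/24) = +0.182574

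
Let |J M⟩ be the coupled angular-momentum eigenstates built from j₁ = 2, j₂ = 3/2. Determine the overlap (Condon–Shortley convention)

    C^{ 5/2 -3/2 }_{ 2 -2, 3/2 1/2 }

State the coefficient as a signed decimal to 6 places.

−√(16/35) ≈ -0.676123

j₁+j₂−J=1  J+j₁−j₂=3  J−j₁+j₂=2  j₁+j₂+J+1=7
(j₁±m₁, j₂±m₂, J±M) = (0,4,2,1,1,4)
P² = 576/35
sum k=1..1:
  [1] −1/6 = -1/6
S = -1/6
C² = P²·S² = 16/35 ; C = -0.676123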